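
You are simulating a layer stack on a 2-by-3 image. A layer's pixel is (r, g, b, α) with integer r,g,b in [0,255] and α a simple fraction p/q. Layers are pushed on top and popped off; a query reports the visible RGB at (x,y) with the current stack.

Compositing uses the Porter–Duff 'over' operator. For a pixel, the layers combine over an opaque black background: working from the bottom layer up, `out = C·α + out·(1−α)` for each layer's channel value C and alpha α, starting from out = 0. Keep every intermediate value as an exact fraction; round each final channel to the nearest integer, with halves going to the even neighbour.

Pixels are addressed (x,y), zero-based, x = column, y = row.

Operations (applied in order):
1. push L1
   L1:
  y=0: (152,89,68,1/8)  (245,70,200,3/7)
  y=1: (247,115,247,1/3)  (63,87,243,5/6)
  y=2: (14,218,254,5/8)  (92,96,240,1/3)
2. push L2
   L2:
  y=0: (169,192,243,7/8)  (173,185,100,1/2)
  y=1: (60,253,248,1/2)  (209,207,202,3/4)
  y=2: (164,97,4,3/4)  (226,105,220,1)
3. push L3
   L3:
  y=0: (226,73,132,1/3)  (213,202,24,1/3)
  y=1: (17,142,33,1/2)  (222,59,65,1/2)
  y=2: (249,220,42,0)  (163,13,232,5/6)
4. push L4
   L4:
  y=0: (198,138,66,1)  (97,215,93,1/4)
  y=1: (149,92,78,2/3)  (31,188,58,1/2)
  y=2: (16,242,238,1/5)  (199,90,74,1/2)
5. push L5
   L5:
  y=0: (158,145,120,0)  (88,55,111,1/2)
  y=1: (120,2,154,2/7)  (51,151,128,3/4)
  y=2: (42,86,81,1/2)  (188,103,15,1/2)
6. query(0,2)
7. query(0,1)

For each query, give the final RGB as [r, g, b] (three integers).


query (0,2) [L1,L2,L3,L4,L5] — begin 0,0,0
after L1 α=5/8: [35/4, 545/4, 635/4]
after L2 α=3/4: [2003/16, 1709/16, 683/16]
after L3 α=0: [2003/16, 1709/16, 683/16]
after L4 α=1/5: [2067/20, 2677/20, 327/4]
after L5 α=1/2: [2907/40, 4397/40, 651/8]
rounded: [73, 110, 81]

(0,1) stack=L1,L2,L3,L4,L5; from [0,0,0]:
L1 α=1/3: [247/3, 115/3, 247/3]
L2 α=1/2: [427/6, 437/3, 991/6]
L3 α=1/2: [529/12, 863/6, 1189/12]
L4 α=2/3: [4105/36, 1967/18, 3061/36]
L5 α=2/7: [29165/252, 9907/126, 26393/252]
rounded: [116, 79, 105]


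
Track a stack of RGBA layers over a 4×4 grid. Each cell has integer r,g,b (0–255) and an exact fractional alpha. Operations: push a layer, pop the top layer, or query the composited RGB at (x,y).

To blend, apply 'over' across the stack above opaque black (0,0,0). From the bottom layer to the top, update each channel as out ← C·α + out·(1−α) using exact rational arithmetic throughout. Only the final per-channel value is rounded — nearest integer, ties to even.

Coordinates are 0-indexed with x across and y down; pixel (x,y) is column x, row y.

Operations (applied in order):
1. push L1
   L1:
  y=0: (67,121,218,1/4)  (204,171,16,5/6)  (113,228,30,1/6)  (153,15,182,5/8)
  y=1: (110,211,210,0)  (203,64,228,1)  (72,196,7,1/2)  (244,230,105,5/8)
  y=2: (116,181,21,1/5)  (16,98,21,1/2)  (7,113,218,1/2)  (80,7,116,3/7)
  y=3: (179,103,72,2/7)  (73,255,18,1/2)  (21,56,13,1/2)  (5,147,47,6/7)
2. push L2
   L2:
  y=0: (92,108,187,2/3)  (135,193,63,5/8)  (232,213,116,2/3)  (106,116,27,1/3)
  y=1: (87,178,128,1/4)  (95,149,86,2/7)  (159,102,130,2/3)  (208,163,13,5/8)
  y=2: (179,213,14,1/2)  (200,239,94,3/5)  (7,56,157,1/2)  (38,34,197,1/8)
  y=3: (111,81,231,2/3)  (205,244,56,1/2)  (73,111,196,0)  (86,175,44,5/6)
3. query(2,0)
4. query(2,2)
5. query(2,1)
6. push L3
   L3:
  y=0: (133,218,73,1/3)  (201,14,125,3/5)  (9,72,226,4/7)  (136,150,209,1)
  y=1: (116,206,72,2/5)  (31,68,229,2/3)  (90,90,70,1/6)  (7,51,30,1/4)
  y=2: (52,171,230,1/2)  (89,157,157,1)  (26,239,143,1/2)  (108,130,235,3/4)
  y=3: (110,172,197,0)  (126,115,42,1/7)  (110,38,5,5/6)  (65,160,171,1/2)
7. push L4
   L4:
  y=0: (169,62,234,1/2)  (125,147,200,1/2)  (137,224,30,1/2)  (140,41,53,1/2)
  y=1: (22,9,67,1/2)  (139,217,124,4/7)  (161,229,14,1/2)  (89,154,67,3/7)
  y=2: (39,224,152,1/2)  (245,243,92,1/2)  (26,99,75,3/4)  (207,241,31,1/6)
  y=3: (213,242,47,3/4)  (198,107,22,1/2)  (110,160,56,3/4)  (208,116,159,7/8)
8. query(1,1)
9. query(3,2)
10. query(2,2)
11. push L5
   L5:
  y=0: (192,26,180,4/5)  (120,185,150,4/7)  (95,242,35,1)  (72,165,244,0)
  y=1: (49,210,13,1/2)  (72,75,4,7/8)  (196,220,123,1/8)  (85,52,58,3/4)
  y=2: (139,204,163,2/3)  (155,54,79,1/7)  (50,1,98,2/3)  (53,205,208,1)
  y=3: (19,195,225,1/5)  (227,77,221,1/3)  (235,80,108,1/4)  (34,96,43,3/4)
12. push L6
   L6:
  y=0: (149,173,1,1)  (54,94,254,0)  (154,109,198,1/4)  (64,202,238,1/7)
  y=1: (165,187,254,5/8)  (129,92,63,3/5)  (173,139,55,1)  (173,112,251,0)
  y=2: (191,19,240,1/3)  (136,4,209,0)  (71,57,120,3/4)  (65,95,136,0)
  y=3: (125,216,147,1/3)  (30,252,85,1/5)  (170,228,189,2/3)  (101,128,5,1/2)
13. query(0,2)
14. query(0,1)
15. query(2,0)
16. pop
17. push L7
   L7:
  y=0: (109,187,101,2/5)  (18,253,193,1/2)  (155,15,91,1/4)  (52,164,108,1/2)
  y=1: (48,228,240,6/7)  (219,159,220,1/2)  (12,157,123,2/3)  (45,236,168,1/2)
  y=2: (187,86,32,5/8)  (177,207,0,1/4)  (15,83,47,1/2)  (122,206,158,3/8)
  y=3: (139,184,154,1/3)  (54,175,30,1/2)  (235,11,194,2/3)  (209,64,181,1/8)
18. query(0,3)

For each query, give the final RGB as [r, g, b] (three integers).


(2,0) stack=L1,L2; from [0,0,0]:
after L1 α=1/6: [113/6, 38, 5]
after L2 α=2/3: [2897/18, 464/3, 79]
rounded: [161, 155, 79]

at x=2,y=2 over L1,L2:
after L1 α=1/2: [7/2, 113/2, 109]
after L2 α=1/2: [21/4, 225/4, 133]
= [5, 56, 133]

at x=2,y=1 over L1,L2:
L1 α=1/2: [36, 98, 7/2]
L2 α=2/3: [118, 302/3, 527/6]
= [118, 101, 88]

query (1,1) [L1,L2,L3,L4] — begin 0,0,0
after L1 α=1: [203, 64, 228]
after L2 α=2/7: [1205/7, 618/7, 1312/7]
after L3 α=2/3: [1639/21, 1570/21, 1506/7]
after L4 α=4/7: [5531/49, 7646/49, 7990/49]
= [113, 156, 163]

(3,2) stack=L1,L2,L3,L4; from [0,0,0]:
L1 α=3/7: [240/7, 3, 348/7]
L2 α=1/8: [139/4, 55/8, 545/8]
L3 α=3/4: [1435/16, 3175/32, 6185/32]
L4 α=1/6: [10487/96, 23587/192, 10639/64]
→ [109, 123, 166]

(2,2) stack=L1,L2,L3,L4; from [0,0,0]:
L1 α=1/2: [7/2, 113/2, 109]
L2 α=1/2: [21/4, 225/4, 133]
L3 α=1/2: [125/8, 1181/8, 138]
L4 α=3/4: [749/32, 3557/32, 363/4]
→ [23, 111, 91]

query (0,2) [L1,L2,L3,L4,L5,L6] — begin 0,0,0
L1 α=1/5: [116/5, 181/5, 21/5]
L2 α=1/2: [1011/10, 623/5, 91/10]
L3 α=1/2: [1531/20, 739/5, 2391/20]
L4 α=1/2: [2311/40, 1859/10, 5431/40]
L5 α=2/3: [4477/40, 5939/30, 6157/40]
L6 α=1/3: [8297/60, 6224/45, 10957/60]
= [138, 138, 183]

(0,1) stack=L1,L2,L3,L4,L5,L6; from [0,0,0]:
L1 α=0: [0, 0, 0]
L2 α=1/4: [87/4, 89/2, 32]
L3 α=2/5: [1189/20, 1091/10, 48]
L4 α=1/2: [1629/40, 1181/20, 115/2]
L5 α=1/2: [3589/80, 5381/40, 141/4]
L6 α=5/8: [76767/640, 53543/320, 5503/32]
rounded: [120, 167, 172]

(2,0) stack=L1,L2,L3,L4,L5,L6; from [0,0,0]:
+L1 (α=1/6) → [113/6, 38, 5]
+L2 (α=2/3) → [2897/18, 464/3, 79]
+L3 (α=4/7) → [3113/42, 752/7, 163]
+L4 (α=1/2) → [8867/84, 1160/7, 193/2]
+L5 (α=1) → [95, 242, 35]
+L6 (α=1/4) → [439/4, 835/4, 303/4]
→ [110, 209, 76]

at x=0,y=3 over L1,L2,L3,L4,L5,L7:
L1 α=2/7: [358/7, 206/7, 144/7]
L2 α=2/3: [1912/21, 1340/21, 1126/7]
L3 α=0: [1912/21, 1340/21, 1126/7]
L4 α=3/4: [15331/84, 8293/42, 2113/28]
L5 α=1/5: [3146/21, 20681/105, 3688/35]
L7 α=1/3: [9211/63, 60682/315, 12766/105]
rounded: [146, 193, 122]


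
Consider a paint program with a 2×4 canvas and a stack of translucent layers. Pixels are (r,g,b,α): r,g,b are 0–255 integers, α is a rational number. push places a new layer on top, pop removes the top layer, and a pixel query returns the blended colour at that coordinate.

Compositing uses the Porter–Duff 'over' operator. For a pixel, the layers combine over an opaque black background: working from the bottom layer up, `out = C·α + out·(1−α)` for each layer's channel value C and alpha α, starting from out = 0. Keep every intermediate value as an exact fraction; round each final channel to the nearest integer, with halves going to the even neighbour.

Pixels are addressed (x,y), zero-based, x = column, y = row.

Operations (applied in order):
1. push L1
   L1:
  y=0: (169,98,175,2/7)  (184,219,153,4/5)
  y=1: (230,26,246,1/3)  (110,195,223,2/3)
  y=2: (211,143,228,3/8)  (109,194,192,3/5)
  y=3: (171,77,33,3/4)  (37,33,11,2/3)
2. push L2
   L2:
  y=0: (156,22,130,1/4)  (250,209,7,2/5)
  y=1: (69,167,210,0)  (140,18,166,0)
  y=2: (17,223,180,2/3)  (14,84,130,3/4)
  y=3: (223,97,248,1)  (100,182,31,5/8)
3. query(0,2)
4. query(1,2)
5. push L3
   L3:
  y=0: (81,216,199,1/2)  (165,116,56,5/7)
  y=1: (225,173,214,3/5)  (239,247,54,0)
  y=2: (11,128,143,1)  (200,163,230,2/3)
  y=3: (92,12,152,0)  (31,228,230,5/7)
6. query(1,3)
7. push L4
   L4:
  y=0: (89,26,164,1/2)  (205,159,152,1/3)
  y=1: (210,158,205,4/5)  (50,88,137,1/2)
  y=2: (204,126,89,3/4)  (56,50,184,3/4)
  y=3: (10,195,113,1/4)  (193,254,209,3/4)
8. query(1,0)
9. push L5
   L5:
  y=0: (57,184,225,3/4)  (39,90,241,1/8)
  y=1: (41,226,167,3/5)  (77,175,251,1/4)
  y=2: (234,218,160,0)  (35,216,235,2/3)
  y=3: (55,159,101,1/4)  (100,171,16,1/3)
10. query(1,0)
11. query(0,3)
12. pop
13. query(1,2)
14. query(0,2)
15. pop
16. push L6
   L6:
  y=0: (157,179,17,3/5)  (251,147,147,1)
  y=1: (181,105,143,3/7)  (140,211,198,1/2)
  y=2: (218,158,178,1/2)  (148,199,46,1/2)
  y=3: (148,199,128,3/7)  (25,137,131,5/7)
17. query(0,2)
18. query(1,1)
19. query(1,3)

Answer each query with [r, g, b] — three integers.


at x=0,y=2 over L1,L2:
after L1 α=3/8: [633/8, 429/8, 171/2]
after L2 α=2/3: [905/24, 3997/24, 297/2]
rounded: [38, 167, 148]

(1,2) stack=L1,L2; from [0,0,0]:
after L1 α=3/5: [327/5, 582/5, 576/5]
after L2 α=3/4: [537/20, 921/10, 1263/10]
rounded: [27, 92, 126]

at x=1,y=3 over L1,L2,L3:
L1 α=2/3: [74/3, 22, 22/3]
L2 α=5/8: [287/4, 122, 177/8]
L3 α=5/7: [597/14, 1384/7, 4777/28]
= [43, 198, 171]

(1,0) stack=L1,L2,L3,L4; from [0,0,0]:
after L1 α=4/5: [736/5, 876/5, 612/5]
after L2 α=2/5: [4708/25, 4718/25, 1906/25]
after L3 α=5/7: [30041/175, 23936/175, 10812/175]
after L4 α=1/3: [95957/525, 75697/525, 48224/525]
rounded: [183, 144, 92]

query (1,0) [L1,L2,L3,L4,L5] — begin 0,0,0
after L1 α=4/5: [736/5, 876/5, 612/5]
after L2 α=2/5: [4708/25, 4718/25, 1906/25]
after L3 α=5/7: [30041/175, 23936/175, 10812/175]
after L4 α=1/3: [95957/525, 75697/525, 48224/525]
after L5 α=1/8: [49441/300, 82447/600, 66299/600]
→ [165, 137, 110]

at x=0,y=3 over L1,L2,L3,L4,L5:
+L1 (α=3/4) → [513/4, 231/4, 99/4]
+L2 (α=1) → [223, 97, 248]
+L3 (α=0) → [223, 97, 248]
+L4 (α=1/4) → [679/4, 243/2, 857/4]
+L5 (α=1/4) → [2257/16, 1047/8, 2975/16]
→ [141, 131, 186]

query (1,2) [L1,L2,L3,L4] — begin 0,0,0
+L1 (α=3/5) → [327/5, 582/5, 576/5]
+L2 (α=3/4) → [537/20, 921/10, 1263/10]
+L3 (α=2/3) → [8537/60, 4181/30, 5863/30]
+L4 (α=3/4) → [18617/240, 8681/120, 22423/120]
rounded: [78, 72, 187]

query (0,2) [L1,L2,L3,L4] — begin 0,0,0
+L1 (α=3/8) → [633/8, 429/8, 171/2]
+L2 (α=2/3) → [905/24, 3997/24, 297/2]
+L3 (α=1) → [11, 128, 143]
+L4 (α=3/4) → [623/4, 253/2, 205/2]
= [156, 126, 102]

at x=0,y=2 over L1,L2,L3,L6:
after L1 α=3/8: [633/8, 429/8, 171/2]
after L2 α=2/3: [905/24, 3997/24, 297/2]
after L3 α=1: [11, 128, 143]
after L6 α=1/2: [229/2, 143, 321/2]
rounded: [114, 143, 160]

(1,1) stack=L1,L2,L3,L6; from [0,0,0]:
L1 α=2/3: [220/3, 130, 446/3]
L2 α=0: [220/3, 130, 446/3]
L3 α=0: [220/3, 130, 446/3]
L6 α=1/2: [320/3, 341/2, 520/3]
= [107, 170, 173]

at x=1,y=3 over L1,L2,L3,L6:
after L1 α=2/3: [74/3, 22, 22/3]
after L2 α=5/8: [287/4, 122, 177/8]
after L3 α=5/7: [597/14, 1384/7, 4777/28]
after L6 α=5/7: [1472/49, 7563/49, 13947/98]
rounded: [30, 154, 142]


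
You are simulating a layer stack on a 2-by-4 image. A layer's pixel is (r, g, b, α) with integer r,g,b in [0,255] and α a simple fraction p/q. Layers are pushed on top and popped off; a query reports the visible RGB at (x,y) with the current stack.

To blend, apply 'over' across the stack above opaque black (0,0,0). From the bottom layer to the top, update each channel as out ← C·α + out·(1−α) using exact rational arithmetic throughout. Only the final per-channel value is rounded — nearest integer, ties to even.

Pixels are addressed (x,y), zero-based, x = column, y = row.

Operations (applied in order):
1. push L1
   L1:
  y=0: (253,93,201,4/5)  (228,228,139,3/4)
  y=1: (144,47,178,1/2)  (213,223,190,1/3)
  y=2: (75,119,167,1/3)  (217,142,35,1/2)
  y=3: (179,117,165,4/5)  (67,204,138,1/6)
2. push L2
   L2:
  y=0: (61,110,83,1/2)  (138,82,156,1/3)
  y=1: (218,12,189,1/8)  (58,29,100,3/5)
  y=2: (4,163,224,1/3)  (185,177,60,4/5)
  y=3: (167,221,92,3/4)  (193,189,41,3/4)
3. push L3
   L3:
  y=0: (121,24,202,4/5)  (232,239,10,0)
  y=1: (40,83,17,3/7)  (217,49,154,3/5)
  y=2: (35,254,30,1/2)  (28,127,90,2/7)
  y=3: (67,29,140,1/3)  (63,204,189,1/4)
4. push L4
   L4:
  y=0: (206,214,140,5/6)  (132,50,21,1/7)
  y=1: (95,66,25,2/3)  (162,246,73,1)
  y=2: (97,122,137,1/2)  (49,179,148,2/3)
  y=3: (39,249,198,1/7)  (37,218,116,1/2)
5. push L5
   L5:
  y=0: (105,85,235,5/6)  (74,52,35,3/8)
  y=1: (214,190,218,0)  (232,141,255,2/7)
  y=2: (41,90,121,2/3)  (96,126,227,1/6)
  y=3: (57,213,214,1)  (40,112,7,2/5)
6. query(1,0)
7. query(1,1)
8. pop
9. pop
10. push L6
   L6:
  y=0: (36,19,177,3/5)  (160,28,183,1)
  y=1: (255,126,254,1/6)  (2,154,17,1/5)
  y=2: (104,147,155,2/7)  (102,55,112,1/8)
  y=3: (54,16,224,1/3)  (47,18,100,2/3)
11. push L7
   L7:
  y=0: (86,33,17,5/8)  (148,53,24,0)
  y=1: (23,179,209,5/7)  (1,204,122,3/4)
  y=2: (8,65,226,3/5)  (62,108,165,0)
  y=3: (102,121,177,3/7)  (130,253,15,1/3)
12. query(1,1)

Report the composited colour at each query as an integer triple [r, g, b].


query (1,0) [L1,L2,L3,L4,L5] — begin 0,0,0
after L1 α=3/4: [171, 171, 417/4]
after L2 α=1/3: [160, 424/3, 243/2]
after L3 α=0: [160, 424/3, 243/2]
after L4 α=1/7: [156, 898/7, 750/7]
after L5 α=3/8: [501/4, 2791/28, 4485/56]
rounded: [125, 100, 80]

at x=1,y=1 over L1,L2,L3,L4,L5:
+L1 (α=1/3) → [71, 223/3, 190/3]
+L2 (α=3/5) → [316/5, 707/15, 256/3]
+L3 (α=3/5) → [3887/25, 3619/75, 1898/15]
+L4 (α=1) → [162, 246, 73]
+L5 (α=2/7) → [182, 216, 125]
= [182, 216, 125]

(1,1) stack=L1,L2,L3,L6,L7; from [0,0,0]:
L1 α=1/3: [71, 223/3, 190/3]
L2 α=3/5: [316/5, 707/15, 256/3]
L3 α=3/5: [3887/25, 3619/75, 1898/15]
L6 α=1/5: [15598/125, 26026/375, 7847/75]
L7 α=3/4: [15973/500, 127763/750, 35297/300]
rounded: [32, 170, 118]


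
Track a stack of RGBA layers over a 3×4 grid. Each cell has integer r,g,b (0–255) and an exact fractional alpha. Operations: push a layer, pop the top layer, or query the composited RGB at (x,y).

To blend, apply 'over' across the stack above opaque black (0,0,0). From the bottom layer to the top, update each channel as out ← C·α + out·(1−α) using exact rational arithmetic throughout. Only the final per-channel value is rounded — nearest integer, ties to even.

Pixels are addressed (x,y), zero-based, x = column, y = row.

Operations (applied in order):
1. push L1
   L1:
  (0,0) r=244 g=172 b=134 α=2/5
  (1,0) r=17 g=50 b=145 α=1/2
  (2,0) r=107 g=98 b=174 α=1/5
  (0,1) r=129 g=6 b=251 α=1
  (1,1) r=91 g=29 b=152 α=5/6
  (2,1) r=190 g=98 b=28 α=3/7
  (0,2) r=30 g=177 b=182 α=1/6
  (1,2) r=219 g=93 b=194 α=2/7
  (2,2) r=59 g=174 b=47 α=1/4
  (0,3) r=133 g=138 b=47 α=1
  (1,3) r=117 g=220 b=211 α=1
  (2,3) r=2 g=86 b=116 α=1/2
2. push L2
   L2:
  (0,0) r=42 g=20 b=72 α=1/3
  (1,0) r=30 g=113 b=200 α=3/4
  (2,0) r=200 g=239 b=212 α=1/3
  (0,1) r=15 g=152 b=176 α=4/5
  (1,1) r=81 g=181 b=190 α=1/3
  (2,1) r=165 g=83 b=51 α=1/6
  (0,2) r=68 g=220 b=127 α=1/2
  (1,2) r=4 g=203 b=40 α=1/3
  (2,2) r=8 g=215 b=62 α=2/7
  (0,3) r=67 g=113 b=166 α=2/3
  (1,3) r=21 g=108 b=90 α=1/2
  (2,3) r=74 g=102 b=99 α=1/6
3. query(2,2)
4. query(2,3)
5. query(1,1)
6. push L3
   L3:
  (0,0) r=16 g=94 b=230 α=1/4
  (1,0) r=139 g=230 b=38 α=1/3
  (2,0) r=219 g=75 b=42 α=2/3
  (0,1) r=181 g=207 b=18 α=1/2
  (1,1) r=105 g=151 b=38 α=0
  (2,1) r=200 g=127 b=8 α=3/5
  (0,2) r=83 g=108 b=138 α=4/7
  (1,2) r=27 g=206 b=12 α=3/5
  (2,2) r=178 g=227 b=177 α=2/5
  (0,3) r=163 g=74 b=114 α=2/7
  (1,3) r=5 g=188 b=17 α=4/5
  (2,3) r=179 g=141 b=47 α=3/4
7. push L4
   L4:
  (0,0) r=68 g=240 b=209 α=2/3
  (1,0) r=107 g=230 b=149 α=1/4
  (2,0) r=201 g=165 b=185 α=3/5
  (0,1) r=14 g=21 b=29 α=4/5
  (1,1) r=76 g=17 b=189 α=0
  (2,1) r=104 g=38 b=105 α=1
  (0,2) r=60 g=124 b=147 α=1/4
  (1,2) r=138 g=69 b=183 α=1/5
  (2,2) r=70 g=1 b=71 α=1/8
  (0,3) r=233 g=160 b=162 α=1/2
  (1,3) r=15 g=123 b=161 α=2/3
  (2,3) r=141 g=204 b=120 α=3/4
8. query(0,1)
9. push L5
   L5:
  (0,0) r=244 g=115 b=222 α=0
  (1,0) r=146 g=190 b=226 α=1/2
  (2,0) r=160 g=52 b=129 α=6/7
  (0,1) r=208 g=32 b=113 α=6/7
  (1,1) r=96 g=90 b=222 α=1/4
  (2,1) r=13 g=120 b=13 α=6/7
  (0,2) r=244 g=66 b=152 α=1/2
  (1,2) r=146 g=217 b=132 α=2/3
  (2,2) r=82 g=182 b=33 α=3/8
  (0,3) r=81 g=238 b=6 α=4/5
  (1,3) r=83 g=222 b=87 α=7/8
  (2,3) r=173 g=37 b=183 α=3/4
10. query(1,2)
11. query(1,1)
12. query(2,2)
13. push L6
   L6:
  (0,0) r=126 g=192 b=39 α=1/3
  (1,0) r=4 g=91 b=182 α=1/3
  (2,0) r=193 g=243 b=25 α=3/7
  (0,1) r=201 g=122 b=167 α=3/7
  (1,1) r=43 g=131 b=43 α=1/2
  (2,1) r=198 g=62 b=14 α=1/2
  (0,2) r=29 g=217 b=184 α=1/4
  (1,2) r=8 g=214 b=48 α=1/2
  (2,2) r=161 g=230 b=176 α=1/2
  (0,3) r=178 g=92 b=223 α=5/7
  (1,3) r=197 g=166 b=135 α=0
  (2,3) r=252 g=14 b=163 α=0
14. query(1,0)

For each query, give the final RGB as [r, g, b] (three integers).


query (2,2) [L1,L2] — begin 0,0,0
after L1 α=1/4: [59/4, 87/2, 47/4]
after L2 α=2/7: [359/28, 185/2, 731/28]
→ [13, 92, 26]

query (2,3) [L1,L2] — begin 0,0,0
+L1 (α=1/2) → [1, 43, 58]
+L2 (α=1/6) → [79/6, 317/6, 389/6]
rounded: [13, 53, 65]

(1,1) stack=L1,L2; from [0,0,0]:
+L1 (α=5/6) → [455/6, 145/6, 380/3]
+L2 (α=1/3) → [698/9, 688/9, 1330/9]
rounded: [78, 76, 148]

query (0,1) [L1,L2,L3,L4] — begin 0,0,0
after L1 α=1: [129, 6, 251]
after L2 α=4/5: [189/5, 614/5, 191]
after L3 α=1/2: [547/5, 1649/10, 209/2]
after L4 α=4/5: [827/25, 2489/50, 441/10]
→ [33, 50, 44]

at x=1,y=2 over L1,L2,L3,L4,L5:
after L1 α=2/7: [438/7, 186/7, 388/7]
after L2 α=1/3: [904/21, 1793/21, 352/7]
after L3 α=3/5: [3509/105, 16564/105, 956/35]
after L4 α=1/5: [28526/525, 73501/525, 10229/175]
after L5 α=2/3: [181826/1575, 301351/1575, 56429/525]
rounded: [115, 191, 107]

at x=1,y=1 over L1,L2,L3,L4,L5:
+L1 (α=5/6) → [455/6, 145/6, 380/3]
+L2 (α=1/3) → [698/9, 688/9, 1330/9]
+L3 (α=0) → [698/9, 688/9, 1330/9]
+L4 (α=0) → [698/9, 688/9, 1330/9]
+L5 (α=1/4) → [493/6, 479/6, 499/3]
= [82, 80, 166]

(2,2) stack=L1,L2,L3,L4,L5; from [0,0,0]:
+L1 (α=1/4) → [59/4, 87/2, 47/4]
+L2 (α=2/7) → [359/28, 185/2, 731/28]
+L3 (α=2/5) → [2209/28, 1463/10, 2421/28]
+L4 (α=1/8) → [2489/32, 10251/80, 2705/32]
+L5 (α=3/8) → [20317/256, 18987/128, 16693/256]
rounded: [79, 148, 65]

at x=1,y=0 over L1,L2,L3,L4,L5,L6:
after L1 α=1/2: [17/2, 25, 145/2]
after L2 α=3/4: [197/8, 91, 1345/8]
after L3 α=1/3: [251/4, 412/3, 499/4]
after L4 α=1/4: [1181/16, 321/2, 2093/16]
after L5 α=1/2: [3517/32, 701/4, 5709/32]
after L6 α=1/3: [3581/48, 883/6, 8621/48]
= [75, 147, 180]


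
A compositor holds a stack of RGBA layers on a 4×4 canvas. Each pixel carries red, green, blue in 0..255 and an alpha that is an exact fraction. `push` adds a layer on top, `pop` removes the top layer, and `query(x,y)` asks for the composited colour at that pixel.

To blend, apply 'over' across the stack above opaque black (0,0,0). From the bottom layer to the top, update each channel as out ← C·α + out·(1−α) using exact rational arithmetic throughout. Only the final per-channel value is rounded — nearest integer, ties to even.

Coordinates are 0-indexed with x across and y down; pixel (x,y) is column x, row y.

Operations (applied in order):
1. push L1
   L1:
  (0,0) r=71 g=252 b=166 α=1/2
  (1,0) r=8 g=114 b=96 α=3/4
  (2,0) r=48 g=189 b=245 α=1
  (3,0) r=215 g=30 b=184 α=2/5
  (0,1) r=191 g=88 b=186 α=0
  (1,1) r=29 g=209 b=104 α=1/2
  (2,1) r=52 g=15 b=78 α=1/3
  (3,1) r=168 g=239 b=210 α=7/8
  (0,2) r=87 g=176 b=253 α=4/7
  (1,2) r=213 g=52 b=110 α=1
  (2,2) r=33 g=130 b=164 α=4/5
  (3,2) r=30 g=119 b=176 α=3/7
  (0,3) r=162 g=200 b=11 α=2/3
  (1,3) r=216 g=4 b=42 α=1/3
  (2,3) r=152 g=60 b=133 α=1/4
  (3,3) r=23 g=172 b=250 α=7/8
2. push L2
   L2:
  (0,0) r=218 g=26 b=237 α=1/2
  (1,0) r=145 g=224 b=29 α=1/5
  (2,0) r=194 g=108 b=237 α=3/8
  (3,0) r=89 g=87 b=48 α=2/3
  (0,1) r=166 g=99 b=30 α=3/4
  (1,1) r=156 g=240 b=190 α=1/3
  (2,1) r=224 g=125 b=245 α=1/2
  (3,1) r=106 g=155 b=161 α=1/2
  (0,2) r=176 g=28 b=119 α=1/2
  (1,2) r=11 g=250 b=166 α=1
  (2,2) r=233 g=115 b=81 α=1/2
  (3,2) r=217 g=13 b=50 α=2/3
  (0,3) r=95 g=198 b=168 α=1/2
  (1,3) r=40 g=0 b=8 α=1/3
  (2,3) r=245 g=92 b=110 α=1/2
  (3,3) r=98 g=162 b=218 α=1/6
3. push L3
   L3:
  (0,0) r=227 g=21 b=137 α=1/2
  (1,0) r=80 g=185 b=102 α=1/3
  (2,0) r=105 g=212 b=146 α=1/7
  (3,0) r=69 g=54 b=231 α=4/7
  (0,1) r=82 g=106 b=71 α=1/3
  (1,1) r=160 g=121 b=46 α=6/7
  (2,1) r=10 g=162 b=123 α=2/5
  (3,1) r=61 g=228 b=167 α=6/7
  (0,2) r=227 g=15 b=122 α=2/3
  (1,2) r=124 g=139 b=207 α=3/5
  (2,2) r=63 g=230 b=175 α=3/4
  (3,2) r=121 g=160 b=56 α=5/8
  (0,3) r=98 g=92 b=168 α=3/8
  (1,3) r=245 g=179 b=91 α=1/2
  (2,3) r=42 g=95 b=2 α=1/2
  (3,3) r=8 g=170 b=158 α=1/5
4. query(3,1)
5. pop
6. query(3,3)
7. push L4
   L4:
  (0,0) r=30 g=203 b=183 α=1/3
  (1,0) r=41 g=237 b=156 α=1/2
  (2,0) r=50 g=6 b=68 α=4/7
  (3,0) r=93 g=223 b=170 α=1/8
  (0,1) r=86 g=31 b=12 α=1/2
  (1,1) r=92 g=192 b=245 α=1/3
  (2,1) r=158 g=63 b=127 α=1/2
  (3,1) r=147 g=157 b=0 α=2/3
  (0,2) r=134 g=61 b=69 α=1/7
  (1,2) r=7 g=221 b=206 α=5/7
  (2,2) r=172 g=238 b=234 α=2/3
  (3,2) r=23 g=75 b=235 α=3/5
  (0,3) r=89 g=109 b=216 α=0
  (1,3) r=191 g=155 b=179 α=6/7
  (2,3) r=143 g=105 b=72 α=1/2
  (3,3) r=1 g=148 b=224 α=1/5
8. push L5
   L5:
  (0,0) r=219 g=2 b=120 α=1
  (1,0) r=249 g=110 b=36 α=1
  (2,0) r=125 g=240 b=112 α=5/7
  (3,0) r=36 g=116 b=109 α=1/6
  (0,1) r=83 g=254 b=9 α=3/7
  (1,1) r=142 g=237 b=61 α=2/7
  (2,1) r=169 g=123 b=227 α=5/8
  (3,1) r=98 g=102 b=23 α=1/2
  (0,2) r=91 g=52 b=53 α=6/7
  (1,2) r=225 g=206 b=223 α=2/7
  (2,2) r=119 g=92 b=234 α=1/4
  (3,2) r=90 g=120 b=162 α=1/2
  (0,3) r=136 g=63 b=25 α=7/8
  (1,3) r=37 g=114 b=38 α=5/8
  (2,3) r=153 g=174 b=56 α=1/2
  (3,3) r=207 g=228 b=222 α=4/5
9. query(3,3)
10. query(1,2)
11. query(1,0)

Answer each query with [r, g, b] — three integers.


(3,1) stack=L1,L2,L3; from [0,0,0]:
after L1 α=7/8: [147, 1673/8, 735/4]
after L2 α=1/2: [253/2, 2913/16, 1379/8]
after L3 α=6/7: [985/14, 3543/16, 9395/56]
rounded: [70, 221, 168]

at x=3,y=3 over L1,L2:
+L1 (α=7/8) → [161/8, 301/2, 875/4]
+L2 (α=1/6) → [1589/48, 1829/12, 1749/8]
rounded: [33, 152, 219]

(3,3) stack=L1,L2,L4,L5; from [0,0,0]:
after L1 α=7/8: [161/8, 301/2, 875/4]
after L2 α=1/6: [1589/48, 1829/12, 1749/8]
after L4 α=1/5: [1601/60, 2273/15, 2197/10]
after L5 α=4/5: [51281/300, 15953/75, 11077/50]
rounded: [171, 213, 222]

at x=1,y=2 over L1,L2,L4,L5:
L1 α=1: [213, 52, 110]
L2 α=1: [11, 250, 166]
L4 α=5/7: [57/7, 1605/7, 1362/7]
L5 α=2/7: [3435/49, 10909/49, 9932/49]
→ [70, 223, 203]

query (1,0) [L1,L2,L4,L5] — begin 0,0,0
after L1 α=3/4: [6, 171/2, 72]
after L2 α=1/5: [169/5, 566/5, 317/5]
after L4 α=1/2: [187/5, 1751/10, 1097/10]
after L5 α=1: [249, 110, 36]
rounded: [249, 110, 36]


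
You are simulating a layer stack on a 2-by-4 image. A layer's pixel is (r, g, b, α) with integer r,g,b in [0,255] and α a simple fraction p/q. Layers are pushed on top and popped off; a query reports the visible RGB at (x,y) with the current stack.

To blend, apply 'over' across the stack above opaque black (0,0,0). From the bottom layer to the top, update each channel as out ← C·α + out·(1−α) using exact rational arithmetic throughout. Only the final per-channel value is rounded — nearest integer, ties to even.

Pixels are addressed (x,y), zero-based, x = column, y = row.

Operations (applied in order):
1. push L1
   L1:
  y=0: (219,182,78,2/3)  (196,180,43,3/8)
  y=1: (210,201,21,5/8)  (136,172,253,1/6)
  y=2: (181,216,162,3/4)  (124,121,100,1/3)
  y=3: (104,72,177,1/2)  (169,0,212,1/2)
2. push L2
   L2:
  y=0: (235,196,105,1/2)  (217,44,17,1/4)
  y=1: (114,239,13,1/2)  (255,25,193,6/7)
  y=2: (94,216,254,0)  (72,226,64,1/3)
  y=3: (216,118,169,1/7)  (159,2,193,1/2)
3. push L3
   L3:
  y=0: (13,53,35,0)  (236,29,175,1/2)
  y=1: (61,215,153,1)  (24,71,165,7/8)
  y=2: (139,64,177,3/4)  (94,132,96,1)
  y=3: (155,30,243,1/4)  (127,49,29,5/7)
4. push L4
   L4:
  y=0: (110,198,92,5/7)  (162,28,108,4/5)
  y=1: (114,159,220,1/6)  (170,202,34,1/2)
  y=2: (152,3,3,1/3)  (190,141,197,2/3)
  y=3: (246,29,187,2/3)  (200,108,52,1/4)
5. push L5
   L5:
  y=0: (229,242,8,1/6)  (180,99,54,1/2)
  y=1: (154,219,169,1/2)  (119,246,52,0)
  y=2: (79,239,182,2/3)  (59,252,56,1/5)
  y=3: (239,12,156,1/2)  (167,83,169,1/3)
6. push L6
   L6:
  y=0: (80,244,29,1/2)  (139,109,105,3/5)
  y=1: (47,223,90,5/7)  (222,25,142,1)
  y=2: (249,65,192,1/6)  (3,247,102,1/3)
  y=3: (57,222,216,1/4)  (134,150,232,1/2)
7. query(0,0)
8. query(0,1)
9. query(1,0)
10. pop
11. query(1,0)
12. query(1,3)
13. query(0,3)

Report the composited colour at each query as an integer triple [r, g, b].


query (0,0) [L1,L2,L3,L4,L5,L6] — begin 0,0,0
L1 α=2/3: [146, 364/3, 52]
L2 α=1/2: [381/2, 476/3, 157/2]
L3 α=0: [381/2, 476/3, 157/2]
L4 α=5/7: [133, 3922/21, 617/7]
L5 α=1/6: [149, 12346/63, 1047/14]
L6 α=1/2: [229/2, 13859/63, 1453/28]
rounded: [114, 220, 52]

query (0,1) [L1,L2,L3,L4,L5,L6] — begin 0,0,0
L1 α=5/8: [525/4, 1005/8, 105/8]
L2 α=1/2: [981/8, 2917/16, 209/16]
L3 α=1: [61, 215, 153]
L4 α=1/6: [419/6, 617/3, 985/6]
L5 α=1/2: [1343/12, 637/3, 1999/12]
L6 α=5/7: [2753/42, 4619/21, 4699/42]
→ [66, 220, 112]

query (1,0) [L1,L2,L3,L4,L5,L6] — begin 0,0,0
L1 α=3/8: [147/2, 135/2, 129/8]
L2 α=1/4: [875/8, 493/8, 523/32]
L3 α=1/2: [2763/16, 725/16, 6123/64]
L4 α=4/5: [13131/80, 2517/80, 33771/320]
L5 α=1/2: [27531/160, 10437/160, 51051/640]
L6 α=3/5: [60891/400, 36597/400, 151851/1600]
= [152, 91, 95]

(1,0) stack=L1,L2,L3,L4,L5; from [0,0,0]:
after L1 α=3/8: [147/2, 135/2, 129/8]
after L2 α=1/4: [875/8, 493/8, 523/32]
after L3 α=1/2: [2763/16, 725/16, 6123/64]
after L4 α=4/5: [13131/80, 2517/80, 33771/320]
after L5 α=1/2: [27531/160, 10437/160, 51051/640]
rounded: [172, 65, 80]

(1,3) stack=L1,L2,L3,L4,L5; from [0,0,0]:
after L1 α=1/2: [169/2, 0, 106]
after L2 α=1/2: [487/4, 1, 299/2]
after L3 α=5/7: [251/2, 247/7, 444/7]
after L4 α=1/4: [1153/8, 1497/28, 424/7]
after L5 α=1/3: [607/4, 2659/42, 677/7]
→ [152, 63, 97]

query (0,3) [L1,L2,L3,L4,L5] — begin 0,0,0
after L1 α=1/2: [52, 36, 177/2]
after L2 α=1/7: [528/7, 334/7, 100]
after L3 α=1/4: [2669/28, 303/7, 543/4]
after L4 α=2/3: [16445/84, 709/21, 2039/12]
after L5 α=1/2: [36521/168, 961/42, 3911/24]
rounded: [217, 23, 163]


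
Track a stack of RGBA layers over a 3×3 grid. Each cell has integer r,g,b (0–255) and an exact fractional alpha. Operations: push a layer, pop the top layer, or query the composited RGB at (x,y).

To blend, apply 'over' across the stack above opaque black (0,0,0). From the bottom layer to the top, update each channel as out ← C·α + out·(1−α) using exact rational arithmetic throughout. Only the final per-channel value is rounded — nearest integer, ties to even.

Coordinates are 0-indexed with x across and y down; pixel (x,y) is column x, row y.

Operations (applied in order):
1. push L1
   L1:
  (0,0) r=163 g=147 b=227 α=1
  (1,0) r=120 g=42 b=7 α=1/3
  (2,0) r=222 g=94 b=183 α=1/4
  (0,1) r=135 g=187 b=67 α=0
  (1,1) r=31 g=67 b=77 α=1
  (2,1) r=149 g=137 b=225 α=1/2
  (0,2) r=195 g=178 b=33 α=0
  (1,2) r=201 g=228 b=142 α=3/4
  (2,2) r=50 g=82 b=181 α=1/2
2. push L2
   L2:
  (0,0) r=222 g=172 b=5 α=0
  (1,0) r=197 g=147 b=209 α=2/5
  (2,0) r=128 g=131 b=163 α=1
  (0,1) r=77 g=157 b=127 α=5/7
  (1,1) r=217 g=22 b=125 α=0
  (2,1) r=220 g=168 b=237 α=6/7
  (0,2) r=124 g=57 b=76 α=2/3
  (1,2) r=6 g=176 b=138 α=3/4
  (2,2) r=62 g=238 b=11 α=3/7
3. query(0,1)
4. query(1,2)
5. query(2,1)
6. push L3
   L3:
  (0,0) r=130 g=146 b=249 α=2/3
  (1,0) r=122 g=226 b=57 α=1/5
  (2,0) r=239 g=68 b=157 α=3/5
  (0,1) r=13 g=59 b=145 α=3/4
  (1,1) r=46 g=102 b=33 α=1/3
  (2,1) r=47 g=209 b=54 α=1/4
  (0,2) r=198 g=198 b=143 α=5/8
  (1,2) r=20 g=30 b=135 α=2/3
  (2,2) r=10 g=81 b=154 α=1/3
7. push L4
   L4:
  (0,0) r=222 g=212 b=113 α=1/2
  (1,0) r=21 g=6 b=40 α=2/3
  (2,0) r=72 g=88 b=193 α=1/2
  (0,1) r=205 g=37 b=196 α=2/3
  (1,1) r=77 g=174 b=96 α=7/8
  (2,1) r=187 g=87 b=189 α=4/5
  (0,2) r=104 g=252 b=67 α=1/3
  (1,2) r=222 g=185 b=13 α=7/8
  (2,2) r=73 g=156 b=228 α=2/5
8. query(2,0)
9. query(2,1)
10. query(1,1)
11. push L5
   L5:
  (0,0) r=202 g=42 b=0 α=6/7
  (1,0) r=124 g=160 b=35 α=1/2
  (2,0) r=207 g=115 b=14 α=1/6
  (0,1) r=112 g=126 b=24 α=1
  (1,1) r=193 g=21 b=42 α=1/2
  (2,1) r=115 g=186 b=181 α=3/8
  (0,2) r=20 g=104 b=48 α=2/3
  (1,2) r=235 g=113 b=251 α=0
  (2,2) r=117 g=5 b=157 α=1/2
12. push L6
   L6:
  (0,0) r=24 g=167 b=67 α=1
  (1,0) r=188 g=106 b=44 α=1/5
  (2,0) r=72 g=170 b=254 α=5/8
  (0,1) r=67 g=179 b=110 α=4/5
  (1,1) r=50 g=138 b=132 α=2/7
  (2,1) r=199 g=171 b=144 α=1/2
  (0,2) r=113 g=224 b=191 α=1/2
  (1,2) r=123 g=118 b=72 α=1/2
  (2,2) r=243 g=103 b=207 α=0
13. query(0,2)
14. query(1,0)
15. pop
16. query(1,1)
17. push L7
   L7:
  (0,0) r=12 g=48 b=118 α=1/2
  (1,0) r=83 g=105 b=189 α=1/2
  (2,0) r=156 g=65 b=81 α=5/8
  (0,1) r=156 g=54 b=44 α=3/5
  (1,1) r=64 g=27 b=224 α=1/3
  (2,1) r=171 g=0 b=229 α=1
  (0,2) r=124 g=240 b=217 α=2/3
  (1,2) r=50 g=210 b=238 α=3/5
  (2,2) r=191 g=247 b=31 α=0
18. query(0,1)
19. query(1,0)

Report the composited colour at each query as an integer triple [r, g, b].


(0,1) stack=L1,L2; from [0,0,0]:
L1 α=0: [0, 0, 0]
L2 α=5/7: [55, 785/7, 635/7]
→ [55, 112, 91]

at x=1,y=2 over L1,L2:
after L1 α=3/4: [603/4, 171, 213/2]
after L2 α=3/4: [675/16, 699/4, 1041/8]
rounded: [42, 175, 130]

query (2,1) [L1,L2] — begin 0,0,0
+L1 (α=1/2) → [149/2, 137/2, 225/2]
+L2 (α=6/7) → [2789/14, 2153/14, 3069/14]
= [199, 154, 219]

at x=2,y=0 over L1,L2,L3,L4:
after L1 α=1/4: [111/2, 47/2, 183/4]
after L2 α=1: [128, 131, 163]
after L3 α=3/5: [973/5, 466/5, 797/5]
after L4 α=1/2: [1333/10, 453/5, 881/5]
→ [133, 91, 176]

query (2,1) [L1,L2,L3,L4] — begin 0,0,0
L1 α=1/2: [149/2, 137/2, 225/2]
L2 α=6/7: [2789/14, 2153/14, 3069/14]
L3 α=1/4: [9025/56, 9385/56, 9963/56]
L4 α=4/5: [50913/280, 28873/280, 52299/280]
= [182, 103, 187]

query (1,1) [L1,L2,L3,L4] — begin 0,0,0
L1 α=1: [31, 67, 77]
L2 α=0: [31, 67, 77]
L3 α=1/3: [36, 236/3, 187/3]
L4 α=7/8: [575/8, 1945/12, 2203/24]
= [72, 162, 92]

(0,2) stack=L1,L2,L3,L4,L5,L6; from [0,0,0]:
L1 α=0: [0, 0, 0]
L2 α=2/3: [248/3, 38, 152/3]
L3 α=5/8: [619/4, 138, 867/8]
L4 α=1/3: [827/6, 176, 1135/12]
L5 α=2/3: [1067/18, 128, 2287/36]
L6 α=1/2: [3101/36, 176, 9163/72]
→ [86, 176, 127]

query (1,0) [L1,L2,L3,L4,L5,L6] — begin 0,0,0
after L1 α=1/3: [40, 14, 7/3]
after L2 α=2/5: [514/5, 336/5, 85]
after L3 α=1/5: [2666/25, 2474/25, 397/5]
after L4 α=2/3: [3716/75, 2774/75, 797/15]
after L5 α=1/2: [6508/75, 7387/75, 661/15]
after L6 α=1/5: [40132/375, 37498/375, 3304/75]
= [107, 100, 44]

(1,1) stack=L1,L2,L3,L4,L5; from [0,0,0]:
L1 α=1: [31, 67, 77]
L2 α=0: [31, 67, 77]
L3 α=1/3: [36, 236/3, 187/3]
L4 α=7/8: [575/8, 1945/12, 2203/24]
L5 α=1/2: [2119/16, 2197/24, 3211/48]
→ [132, 92, 67]

(0,1) stack=L1,L2,L3,L4,L5,L7; from [0,0,0]:
L1 α=0: [0, 0, 0]
L2 α=5/7: [55, 785/7, 635/7]
L3 α=3/4: [47/2, 506/7, 920/7]
L4 α=2/3: [289/2, 1024/21, 3664/21]
L5 α=1: [112, 126, 24]
L7 α=3/5: [692/5, 414/5, 36]
→ [138, 83, 36]

at x=1,y=0 over L1,L2,L3,L4,L5,L7:
after L1 α=1/3: [40, 14, 7/3]
after L2 α=2/5: [514/5, 336/5, 85]
after L3 α=1/5: [2666/25, 2474/25, 397/5]
after L4 α=2/3: [3716/75, 2774/75, 797/15]
after L5 α=1/2: [6508/75, 7387/75, 661/15]
after L7 α=1/2: [12733/150, 7631/75, 1748/15]
= [85, 102, 117]


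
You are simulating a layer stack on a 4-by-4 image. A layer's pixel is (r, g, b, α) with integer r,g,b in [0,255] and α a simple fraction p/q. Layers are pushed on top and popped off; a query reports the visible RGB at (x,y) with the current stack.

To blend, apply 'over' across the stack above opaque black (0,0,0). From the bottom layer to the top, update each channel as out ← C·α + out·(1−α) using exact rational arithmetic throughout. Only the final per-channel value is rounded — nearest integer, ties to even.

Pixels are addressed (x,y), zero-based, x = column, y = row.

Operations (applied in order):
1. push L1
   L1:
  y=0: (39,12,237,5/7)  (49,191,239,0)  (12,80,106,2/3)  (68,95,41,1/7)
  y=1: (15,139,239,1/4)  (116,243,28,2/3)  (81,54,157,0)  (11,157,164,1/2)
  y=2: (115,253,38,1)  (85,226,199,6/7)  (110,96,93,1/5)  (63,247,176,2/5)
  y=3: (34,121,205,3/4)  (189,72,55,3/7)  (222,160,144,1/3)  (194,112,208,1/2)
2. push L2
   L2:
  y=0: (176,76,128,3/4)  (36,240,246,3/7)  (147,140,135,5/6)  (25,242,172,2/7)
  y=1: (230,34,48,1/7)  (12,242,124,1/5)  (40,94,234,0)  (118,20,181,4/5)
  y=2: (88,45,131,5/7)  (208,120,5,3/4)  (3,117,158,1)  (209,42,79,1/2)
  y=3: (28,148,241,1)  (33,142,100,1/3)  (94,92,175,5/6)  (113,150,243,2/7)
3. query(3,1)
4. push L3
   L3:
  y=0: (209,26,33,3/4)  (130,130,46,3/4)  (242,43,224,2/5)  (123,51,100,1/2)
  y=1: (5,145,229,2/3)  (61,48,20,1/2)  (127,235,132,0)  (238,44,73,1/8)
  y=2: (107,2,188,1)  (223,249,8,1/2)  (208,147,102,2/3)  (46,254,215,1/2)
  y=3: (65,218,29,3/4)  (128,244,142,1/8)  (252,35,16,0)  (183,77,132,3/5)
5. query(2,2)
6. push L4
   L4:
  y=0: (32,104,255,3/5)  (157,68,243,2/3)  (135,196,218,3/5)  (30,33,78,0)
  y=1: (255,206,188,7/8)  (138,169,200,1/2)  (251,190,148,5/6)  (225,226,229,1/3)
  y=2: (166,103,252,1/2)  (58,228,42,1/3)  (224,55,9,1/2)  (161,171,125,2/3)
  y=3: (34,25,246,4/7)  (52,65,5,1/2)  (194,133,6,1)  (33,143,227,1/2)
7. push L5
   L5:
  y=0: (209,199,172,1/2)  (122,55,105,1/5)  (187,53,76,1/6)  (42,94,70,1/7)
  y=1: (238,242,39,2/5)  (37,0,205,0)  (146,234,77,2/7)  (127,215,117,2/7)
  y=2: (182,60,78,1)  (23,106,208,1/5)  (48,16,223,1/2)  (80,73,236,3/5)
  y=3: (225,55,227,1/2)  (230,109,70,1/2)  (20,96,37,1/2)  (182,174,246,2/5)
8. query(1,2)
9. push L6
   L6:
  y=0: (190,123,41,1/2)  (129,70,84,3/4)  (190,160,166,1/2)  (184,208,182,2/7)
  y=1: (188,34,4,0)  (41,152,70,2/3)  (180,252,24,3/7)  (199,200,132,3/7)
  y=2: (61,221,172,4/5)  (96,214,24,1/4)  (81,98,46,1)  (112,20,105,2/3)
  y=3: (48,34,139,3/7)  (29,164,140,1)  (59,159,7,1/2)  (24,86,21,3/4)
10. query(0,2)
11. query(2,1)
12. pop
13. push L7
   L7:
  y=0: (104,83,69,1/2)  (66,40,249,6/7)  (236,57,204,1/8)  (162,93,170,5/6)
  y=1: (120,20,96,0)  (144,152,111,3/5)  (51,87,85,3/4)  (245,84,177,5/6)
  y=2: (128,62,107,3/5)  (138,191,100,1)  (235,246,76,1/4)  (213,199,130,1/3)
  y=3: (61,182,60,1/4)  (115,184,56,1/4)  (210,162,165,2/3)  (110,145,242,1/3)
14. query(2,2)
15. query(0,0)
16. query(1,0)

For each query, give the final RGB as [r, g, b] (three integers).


(3,1) stack=L1,L2; from [0,0,0]:
after L1 α=1/2: [11/2, 157/2, 82]
after L2 α=4/5: [191/2, 317/10, 806/5]
→ [96, 32, 161]

query (2,2) [L1,L2,L3] — begin 0,0,0
L1 α=1/5: [22, 96/5, 93/5]
L2 α=1: [3, 117, 158]
L3 α=2/3: [419/3, 137, 362/3]
→ [140, 137, 121]

(1,2) stack=L1,L2,L3,L4,L5; from [0,0,0]:
+L1 (α=6/7) → [510/7, 1356/7, 1194/7]
+L2 (α=3/4) → [2439/14, 969/7, 1299/28]
+L3 (α=1/2) → [5561/28, 1356/7, 1523/56]
+L4 (α=1/3) → [6373/42, 1436/7, 2699/84]
+L5 (α=1/5) → [13229/105, 6486/35, 7067/105]
= [126, 185, 67]

(0,2) stack=L1,L2,L3,L4,L5,L6; from [0,0,0]:
L1 α=1: [115, 253, 38]
L2 α=5/7: [670/7, 731/7, 731/7]
L3 α=1: [107, 2, 188]
L4 α=1/2: [273/2, 105/2, 220]
L5 α=1: [182, 60, 78]
L6 α=4/5: [426/5, 944/5, 766/5]
= [85, 189, 153]

(2,1) stack=L1,L2,L3,L4,L5,L6; from [0,0,0]:
L1 α=0: [0, 0, 0]
L2 α=0: [0, 0, 0]
L3 α=0: [0, 0, 0]
L4 α=5/6: [1255/6, 475/3, 370/3]
L5 α=2/7: [8027/42, 3779/21, 2312/21]
L6 α=3/7: [27394/147, 30992/147, 10760/147]
→ [186, 211, 73]

at x=2,y=2 over L1,L2,L3,L4,L5,L7:
L1 α=1/5: [22, 96/5, 93/5]
L2 α=1: [3, 117, 158]
L3 α=2/3: [419/3, 137, 362/3]
L4 α=1/2: [1091/6, 96, 389/6]
L5 α=1/2: [1379/12, 56, 1727/12]
L7 α=1/4: [2319/16, 207/2, 2031/16]
→ [145, 104, 127]

query (0,0) [L1,L2,L3,L4,L5,L7] — begin 0,0,0
+L1 (α=5/7) → [195/7, 60/7, 1185/7]
+L2 (α=3/4) → [3891/28, 414/7, 3873/28]
+L3 (α=3/4) → [21447/112, 240/7, 6645/112]
+L4 (α=3/5) → [26823/280, 2664/35, 9897/56]
+L5 (α=1/2) → [85343/560, 9629/70, 19529/112]
+L7 (α=1/2) → [143583/1120, 15439/140, 27257/224]
→ [128, 110, 122]

(1,0) stack=L1,L2,L3,L4,L5,L7; from [0,0,0]:
L1 α=0: [0, 0, 0]
L2 α=3/7: [108/7, 720/7, 738/7]
L3 α=3/4: [1419/14, 1725/14, 426/7]
L4 α=2/3: [5815/42, 3629/42, 1276/7]
L5 α=1/5: [14192/105, 8413/105, 5839/35]
L7 α=6/7: [55772/735, 33613/735, 58129/245]
= [76, 46, 237]


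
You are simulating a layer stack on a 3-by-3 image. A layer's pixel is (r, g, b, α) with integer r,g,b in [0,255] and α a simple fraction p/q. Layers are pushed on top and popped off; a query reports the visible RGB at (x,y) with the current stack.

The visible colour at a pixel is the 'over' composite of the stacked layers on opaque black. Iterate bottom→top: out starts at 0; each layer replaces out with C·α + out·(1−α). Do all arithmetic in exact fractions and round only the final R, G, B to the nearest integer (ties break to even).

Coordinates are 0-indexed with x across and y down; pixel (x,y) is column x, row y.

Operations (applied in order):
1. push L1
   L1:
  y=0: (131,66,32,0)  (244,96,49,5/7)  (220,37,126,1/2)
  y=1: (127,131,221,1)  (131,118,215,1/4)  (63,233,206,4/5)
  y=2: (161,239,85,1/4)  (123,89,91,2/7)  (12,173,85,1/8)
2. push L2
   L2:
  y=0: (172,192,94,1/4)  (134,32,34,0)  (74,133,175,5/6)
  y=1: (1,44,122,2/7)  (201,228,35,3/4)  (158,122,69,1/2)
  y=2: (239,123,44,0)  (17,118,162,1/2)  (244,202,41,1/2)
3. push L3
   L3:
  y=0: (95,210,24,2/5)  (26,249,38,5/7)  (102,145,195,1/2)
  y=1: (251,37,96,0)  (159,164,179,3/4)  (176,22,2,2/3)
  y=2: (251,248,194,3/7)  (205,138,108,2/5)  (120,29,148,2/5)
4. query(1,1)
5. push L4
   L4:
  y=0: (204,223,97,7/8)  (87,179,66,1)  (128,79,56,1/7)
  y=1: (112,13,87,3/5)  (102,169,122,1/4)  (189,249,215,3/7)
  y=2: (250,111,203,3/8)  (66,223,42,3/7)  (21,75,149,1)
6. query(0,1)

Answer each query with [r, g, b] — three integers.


at x=1,y=1 over L1,L2,L3:
after L1 α=1/4: [131/4, 59/2, 215/4]
after L2 α=3/4: [2543/16, 1427/8, 635/16]
after L3 α=3/4: [10175/64, 5363/32, 9227/64]
rounded: [159, 168, 144]

at x=0,y=1 over L1,L2,L3,L4:
L1 α=1: [127, 131, 221]
L2 α=2/7: [91, 743/7, 1349/7]
L3 α=0: [91, 743/7, 1349/7]
L4 α=3/5: [518/5, 1759/35, 905/7]
= [104, 50, 129]


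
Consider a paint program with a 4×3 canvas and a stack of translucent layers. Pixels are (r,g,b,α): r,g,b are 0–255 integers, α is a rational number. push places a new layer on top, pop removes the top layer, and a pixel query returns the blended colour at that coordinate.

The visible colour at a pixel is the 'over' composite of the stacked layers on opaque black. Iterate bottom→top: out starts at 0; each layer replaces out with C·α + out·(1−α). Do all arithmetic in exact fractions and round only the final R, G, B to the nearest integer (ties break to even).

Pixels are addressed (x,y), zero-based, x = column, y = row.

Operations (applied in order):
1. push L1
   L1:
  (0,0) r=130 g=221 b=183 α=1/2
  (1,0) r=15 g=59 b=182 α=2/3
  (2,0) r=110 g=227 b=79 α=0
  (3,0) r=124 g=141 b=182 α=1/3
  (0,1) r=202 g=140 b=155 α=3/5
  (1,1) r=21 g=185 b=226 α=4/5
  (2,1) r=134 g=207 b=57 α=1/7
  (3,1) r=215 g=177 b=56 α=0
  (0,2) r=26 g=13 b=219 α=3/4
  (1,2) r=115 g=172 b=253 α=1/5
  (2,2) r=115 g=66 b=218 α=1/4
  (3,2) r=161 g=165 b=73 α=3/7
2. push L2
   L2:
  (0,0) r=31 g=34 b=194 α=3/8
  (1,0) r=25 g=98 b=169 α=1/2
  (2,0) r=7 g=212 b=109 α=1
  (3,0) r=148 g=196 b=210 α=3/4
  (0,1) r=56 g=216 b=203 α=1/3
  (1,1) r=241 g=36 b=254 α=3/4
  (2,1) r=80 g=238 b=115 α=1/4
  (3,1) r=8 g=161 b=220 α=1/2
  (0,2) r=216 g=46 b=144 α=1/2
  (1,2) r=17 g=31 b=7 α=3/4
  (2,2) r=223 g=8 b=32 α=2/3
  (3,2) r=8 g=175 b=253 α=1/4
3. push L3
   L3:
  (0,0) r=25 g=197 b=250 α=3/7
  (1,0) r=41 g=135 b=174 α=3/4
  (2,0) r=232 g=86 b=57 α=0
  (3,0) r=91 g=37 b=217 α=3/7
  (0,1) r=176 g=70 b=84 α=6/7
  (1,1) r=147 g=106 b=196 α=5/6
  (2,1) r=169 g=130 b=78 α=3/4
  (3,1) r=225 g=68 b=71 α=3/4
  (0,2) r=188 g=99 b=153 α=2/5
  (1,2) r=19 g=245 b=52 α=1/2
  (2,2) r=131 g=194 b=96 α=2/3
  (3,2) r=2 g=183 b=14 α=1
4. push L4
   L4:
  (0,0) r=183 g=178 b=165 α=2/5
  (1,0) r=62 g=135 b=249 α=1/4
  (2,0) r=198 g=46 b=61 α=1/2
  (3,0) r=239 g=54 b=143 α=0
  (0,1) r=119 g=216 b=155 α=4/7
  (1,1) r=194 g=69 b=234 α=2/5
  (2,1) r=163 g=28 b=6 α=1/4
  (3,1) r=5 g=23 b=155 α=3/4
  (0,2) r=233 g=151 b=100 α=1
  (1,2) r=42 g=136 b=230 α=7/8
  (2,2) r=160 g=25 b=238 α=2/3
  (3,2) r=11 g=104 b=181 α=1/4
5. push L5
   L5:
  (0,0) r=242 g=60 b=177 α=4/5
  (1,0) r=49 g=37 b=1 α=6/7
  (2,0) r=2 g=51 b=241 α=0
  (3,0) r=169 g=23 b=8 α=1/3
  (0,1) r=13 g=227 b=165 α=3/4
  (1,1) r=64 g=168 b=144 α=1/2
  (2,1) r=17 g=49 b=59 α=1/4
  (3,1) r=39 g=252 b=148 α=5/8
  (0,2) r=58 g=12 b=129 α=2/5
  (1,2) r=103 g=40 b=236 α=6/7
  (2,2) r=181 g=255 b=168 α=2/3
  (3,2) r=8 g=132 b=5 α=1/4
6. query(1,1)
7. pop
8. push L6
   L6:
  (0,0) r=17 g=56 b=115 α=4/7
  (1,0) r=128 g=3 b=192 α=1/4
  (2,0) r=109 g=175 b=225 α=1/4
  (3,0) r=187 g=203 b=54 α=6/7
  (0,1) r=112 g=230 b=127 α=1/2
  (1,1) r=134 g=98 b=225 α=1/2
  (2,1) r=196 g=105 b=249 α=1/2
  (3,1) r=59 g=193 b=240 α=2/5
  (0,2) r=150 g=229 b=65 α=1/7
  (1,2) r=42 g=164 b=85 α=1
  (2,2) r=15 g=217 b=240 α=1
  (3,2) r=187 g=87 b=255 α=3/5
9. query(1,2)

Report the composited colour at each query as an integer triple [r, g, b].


(1,1) stack=L1,L2,L3,L4,L5; from [0,0,0]:
L1 α=4/5: [84/5, 148, 904/5]
L2 α=3/4: [3699/20, 64, 2357/10]
L3 α=5/6: [6133/40, 99, 12157/60]
L4 α=2/5: [33919/200, 87, 21517/100]
L5 α=1/2: [46719/400, 255/2, 35917/200]
= [117, 128, 180]

at x=1,y=2 over L1,L2,L3,L4,L6:
L1 α=1/5: [23, 172/5, 253/5]
L2 α=3/4: [37/2, 637/20, 179/10]
L3 α=1/2: [75/4, 5537/40, 699/20]
L4 α=7/8: [1251/32, 43617/320, 32899/160]
L6 α=1: [42, 164, 85]
= [42, 164, 85]
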